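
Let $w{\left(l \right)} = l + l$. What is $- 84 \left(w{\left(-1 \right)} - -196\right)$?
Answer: $-16296$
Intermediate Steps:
$w{\left(l \right)} = 2 l$
$- 84 \left(w{\left(-1 \right)} - -196\right) = - 84 \left(2 \left(-1\right) - -196\right) = - 84 \left(-2 + 196\right) = \left(-84\right) 194 = -16296$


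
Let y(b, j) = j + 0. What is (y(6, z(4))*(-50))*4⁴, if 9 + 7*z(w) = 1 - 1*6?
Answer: 25600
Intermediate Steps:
z(w) = -2 (z(w) = -9/7 + (1 - 1*6)/7 = -9/7 + (1 - 6)/7 = -9/7 + (⅐)*(-5) = -9/7 - 5/7 = -2)
y(b, j) = j
(y(6, z(4))*(-50))*4⁴ = -2*(-50)*4⁴ = 100*256 = 25600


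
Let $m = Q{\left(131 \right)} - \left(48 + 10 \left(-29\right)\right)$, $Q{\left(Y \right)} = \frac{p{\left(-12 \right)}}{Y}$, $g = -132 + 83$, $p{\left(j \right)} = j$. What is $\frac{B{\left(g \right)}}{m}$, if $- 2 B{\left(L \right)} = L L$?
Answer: $- \frac{314531}{63380} \approx -4.9626$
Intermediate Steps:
$g = -49$
$B{\left(L \right)} = - \frac{L^{2}}{2}$ ($B{\left(L \right)} = - \frac{L L}{2} = - \frac{L^{2}}{2}$)
$Q{\left(Y \right)} = - \frac{12}{Y}$
$m = \frac{31690}{131}$ ($m = - \frac{12}{131} - \left(48 + 10 \left(-29\right)\right) = \left(-12\right) \frac{1}{131} - \left(48 - 290\right) = - \frac{12}{131} - -242 = - \frac{12}{131} + 242 = \frac{31690}{131} \approx 241.91$)
$\frac{B{\left(g \right)}}{m} = \frac{\left(- \frac{1}{2}\right) \left(-49\right)^{2}}{\frac{31690}{131}} = \left(- \frac{1}{2}\right) 2401 \cdot \frac{131}{31690} = \left(- \frac{2401}{2}\right) \frac{131}{31690} = - \frac{314531}{63380}$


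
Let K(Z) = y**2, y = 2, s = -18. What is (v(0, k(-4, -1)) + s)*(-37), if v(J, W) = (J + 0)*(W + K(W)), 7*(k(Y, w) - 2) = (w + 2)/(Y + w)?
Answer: 666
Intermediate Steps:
K(Z) = 4 (K(Z) = 2**2 = 4)
k(Y, w) = 2 + (2 + w)/(7*(Y + w)) (k(Y, w) = 2 + ((w + 2)/(Y + w))/7 = 2 + ((2 + w)/(Y + w))/7 = 2 + (2 + w)/(7*(Y + w)))
v(J, W) = J*(4 + W) (v(J, W) = (J + 0)*(W + 4) = J*(4 + W))
(v(0, k(-4, -1)) + s)*(-37) = (0*(4 + (2 + 14*(-4) + 15*(-1))/(7*(-4 - 1))) - 18)*(-37) = (0*(4 + (1/7)*(2 - 56 - 15)/(-5)) - 18)*(-37) = (0*(4 + (1/7)*(-1/5)*(-69)) - 18)*(-37) = (0*(4 + 69/35) - 18)*(-37) = (0*(209/35) - 18)*(-37) = (0 - 18)*(-37) = -18*(-37) = 666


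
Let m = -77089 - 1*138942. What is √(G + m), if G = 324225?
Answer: √108194 ≈ 328.93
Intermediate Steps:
m = -216031 (m = -77089 - 138942 = -216031)
√(G + m) = √(324225 - 216031) = √108194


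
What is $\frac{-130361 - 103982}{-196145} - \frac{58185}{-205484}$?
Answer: $\frac{59566433837}{40304659180} \approx 1.4779$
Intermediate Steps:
$\frac{-130361 - 103982}{-196145} - \frac{58185}{-205484} = \left(-130361 - 103982\right) \left(- \frac{1}{196145}\right) - - \frac{58185}{205484} = \left(-234343\right) \left(- \frac{1}{196145}\right) + \frac{58185}{205484} = \frac{234343}{196145} + \frac{58185}{205484} = \frac{59566433837}{40304659180}$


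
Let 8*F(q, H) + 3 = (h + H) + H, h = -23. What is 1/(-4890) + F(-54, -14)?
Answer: -66017/9780 ≈ -6.7502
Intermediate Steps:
F(q, H) = -13/4 + H/4 (F(q, H) = -3/8 + ((-23 + H) + H)/8 = -3/8 + (-23 + 2*H)/8 = -3/8 + (-23/8 + H/4) = -13/4 + H/4)
1/(-4890) + F(-54, -14) = 1/(-4890) + (-13/4 + (¼)*(-14)) = -1/4890 + (-13/4 - 7/2) = -1/4890 - 27/4 = -66017/9780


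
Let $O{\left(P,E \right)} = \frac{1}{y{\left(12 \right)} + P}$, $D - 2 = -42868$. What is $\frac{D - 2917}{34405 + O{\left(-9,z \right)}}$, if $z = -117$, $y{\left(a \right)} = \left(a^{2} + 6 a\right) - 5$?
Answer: $- \frac{9248166}{6949811} \approx -1.3307$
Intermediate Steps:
$D = -42866$ ($D = 2 - 42868 = -42866$)
$y{\left(a \right)} = -5 + a^{2} + 6 a$
$O{\left(P,E \right)} = \frac{1}{211 + P}$ ($O{\left(P,E \right)} = \frac{1}{\left(-5 + 12^{2} + 6 \cdot 12\right) + P} = \frac{1}{\left(-5 + 144 + 72\right) + P} = \frac{1}{211 + P}$)
$\frac{D - 2917}{34405 + O{\left(-9,z \right)}} = \frac{-42866 - 2917}{34405 + \frac{1}{211 - 9}} = - \frac{45783}{34405 + \frac{1}{202}} = - \frac{45783}{\frac{6949811}{202}} = \left(-45783\right) \frac{202}{6949811} = - \frac{9248166}{6949811}$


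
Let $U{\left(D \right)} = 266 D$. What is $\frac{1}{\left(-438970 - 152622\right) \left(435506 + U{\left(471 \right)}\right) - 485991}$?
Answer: $- \frac{1}{331760546855} \approx -3.0142 \cdot 10^{-12}$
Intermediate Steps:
$\frac{1}{\left(-438970 - 152622\right) \left(435506 + U{\left(471 \right)}\right) - 485991} = \frac{1}{\left(-438970 - 152622\right) \left(435506 + 266 \cdot 471\right) - 485991} = \frac{1}{- 591592 \left(435506 + 125286\right) - 485991} = \frac{1}{\left(-591592\right) 560792 - 485991} = \frac{1}{-331760060864 - 485991} = \frac{1}{-331760546855} = - \frac{1}{331760546855}$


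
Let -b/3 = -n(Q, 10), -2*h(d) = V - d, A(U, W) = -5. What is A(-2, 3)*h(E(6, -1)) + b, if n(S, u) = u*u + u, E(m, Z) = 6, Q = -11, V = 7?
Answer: 665/2 ≈ 332.50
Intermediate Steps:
n(S, u) = u + u² (n(S, u) = u² + u = u + u²)
h(d) = -7/2 + d/2 (h(d) = -(7 - d)/2 = -7/2 + d/2)
b = 330 (b = -(-3)*10*(1 + 10) = -(-3)*10*11 = -(-3)*110 = -3*(-110) = 330)
A(-2, 3)*h(E(6, -1)) + b = -5*(-7/2 + (½)*6) + 330 = -5*(-7/2 + 3) + 330 = -5*(-½) + 330 = 5/2 + 330 = 665/2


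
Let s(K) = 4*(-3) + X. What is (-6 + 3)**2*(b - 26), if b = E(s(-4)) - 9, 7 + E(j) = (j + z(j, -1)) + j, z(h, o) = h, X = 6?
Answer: -540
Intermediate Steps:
s(K) = -6 (s(K) = 4*(-3) + 6 = -12 + 6 = -6)
E(j) = -7 + 3*j (E(j) = -7 + ((j + j) + j) = -7 + (2*j + j) = -7 + 3*j)
b = -34 (b = (-7 + 3*(-6)) - 9 = (-7 - 18) - 9 = -25 - 9 = -34)
(-6 + 3)**2*(b - 26) = (-6 + 3)**2*(-34 - 26) = (-3)**2*(-60) = 9*(-60) = -540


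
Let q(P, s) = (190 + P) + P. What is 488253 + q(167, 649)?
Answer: 488777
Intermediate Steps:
q(P, s) = 190 + 2*P
488253 + q(167, 649) = 488253 + (190 + 2*167) = 488253 + (190 + 334) = 488253 + 524 = 488777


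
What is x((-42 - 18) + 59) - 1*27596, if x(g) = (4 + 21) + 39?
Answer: -27532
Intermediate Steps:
x(g) = 64 (x(g) = 25 + 39 = 64)
x((-42 - 18) + 59) - 1*27596 = 64 - 1*27596 = 64 - 27596 = -27532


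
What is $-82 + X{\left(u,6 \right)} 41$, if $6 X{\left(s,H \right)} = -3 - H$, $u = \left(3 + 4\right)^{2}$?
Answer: $- \frac{287}{2} \approx -143.5$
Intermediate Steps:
$u = 49$ ($u = 7^{2} = 49$)
$X{\left(s,H \right)} = - \frac{1}{2} - \frac{H}{6}$ ($X{\left(s,H \right)} = \frac{-3 - H}{6} = - \frac{1}{2} - \frac{H}{6}$)
$-82 + X{\left(u,6 \right)} 41 = -82 + \left(- \frac{1}{2} - 1\right) 41 = -82 - \frac{123}{2} = - \frac{287}{2}$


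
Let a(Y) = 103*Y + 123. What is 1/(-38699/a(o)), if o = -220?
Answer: 22537/38699 ≈ 0.58237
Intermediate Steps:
a(Y) = 123 + 103*Y
1/(-38699/a(o)) = 1/(-38699/(123 + 103*(-220))) = 1/(-38699/(123 - 22660)) = 1/(-38699/(-22537)) = 1/(-38699*(-1/22537)) = 1/(38699/22537) = 22537/38699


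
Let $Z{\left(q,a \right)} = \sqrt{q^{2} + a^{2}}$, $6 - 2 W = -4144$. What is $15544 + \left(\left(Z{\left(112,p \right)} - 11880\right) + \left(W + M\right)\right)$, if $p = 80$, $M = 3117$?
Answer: $8856 + 16 \sqrt{74} \approx 8993.6$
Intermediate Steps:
$W = 2075$ ($W = 3 - -2072 = 3 + 2072 = 2075$)
$Z{\left(q,a \right)} = \sqrt{a^{2} + q^{2}}$
$15544 + \left(\left(Z{\left(112,p \right)} - 11880\right) + \left(W + M\right)\right) = 15544 + \left(\left(\sqrt{80^{2} + 112^{2}} - 11880\right) + \left(2075 + 3117\right)\right) = 15544 + \left(\left(\sqrt{6400 + 12544} - 11880\right) + 5192\right) = 15544 + \left(\left(\sqrt{18944} - 11880\right) + 5192\right) = 15544 + \left(\left(16 \sqrt{74} - 11880\right) + 5192\right) = 15544 + \left(\left(-11880 + 16 \sqrt{74}\right) + 5192\right) = 15544 - \left(6688 - 16 \sqrt{74}\right) = 8856 + 16 \sqrt{74}$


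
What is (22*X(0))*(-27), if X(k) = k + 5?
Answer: -2970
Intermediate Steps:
X(k) = 5 + k
(22*X(0))*(-27) = (22*(5 + 0))*(-27) = (22*5)*(-27) = 110*(-27) = -2970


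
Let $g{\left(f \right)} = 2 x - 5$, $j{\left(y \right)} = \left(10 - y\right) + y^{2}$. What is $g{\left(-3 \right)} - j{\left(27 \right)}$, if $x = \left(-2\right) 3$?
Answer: $-729$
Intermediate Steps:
$x = -6$
$j{\left(y \right)} = 10 + y^{2} - y$
$g{\left(f \right)} = -17$ ($g{\left(f \right)} = 2 \left(-6\right) - 5 = -12 - 5 = -17$)
$g{\left(-3 \right)} - j{\left(27 \right)} = -17 - \left(10 + 27^{2} - 27\right) = -17 - \left(10 + 729 - 27\right) = -17 - 712 = -729$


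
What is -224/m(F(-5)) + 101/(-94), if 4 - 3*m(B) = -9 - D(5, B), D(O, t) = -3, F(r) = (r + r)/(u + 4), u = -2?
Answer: -32089/470 ≈ -68.274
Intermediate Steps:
F(r) = r (F(r) = (r + r)/(-2 + 4) = (2*r)/2 = (2*r)*(1/2) = r)
m(B) = 10/3 (m(B) = 4/3 - (-9 - 1*(-3))/3 = 4/3 - (-9 + 3)/3 = 4/3 - 1/3*(-6) = 4/3 + 2 = 10/3)
-224/m(F(-5)) + 101/(-94) = -224/10/3 + 101/(-94) = -224*3/10 + 101*(-1/94) = -336/5 - 101/94 = -32089/470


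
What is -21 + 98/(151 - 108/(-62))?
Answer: -96397/4735 ≈ -20.358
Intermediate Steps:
-21 + 98/(151 - 108/(-62)) = -21 + 98/(151 - 108*(-1/62)) = -21 + 98/(151 + 54/31) = -21 + 98/(4735/31) = -21 + (31/4735)*98 = -21 + 3038/4735 = -96397/4735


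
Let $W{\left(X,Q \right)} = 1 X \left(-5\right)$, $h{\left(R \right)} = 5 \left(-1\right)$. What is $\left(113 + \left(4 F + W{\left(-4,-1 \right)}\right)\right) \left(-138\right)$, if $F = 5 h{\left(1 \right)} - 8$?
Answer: $-138$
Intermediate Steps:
$h{\left(R \right)} = -5$
$W{\left(X,Q \right)} = - 5 X$ ($W{\left(X,Q \right)} = X \left(-5\right) = - 5 X$)
$F = -33$ ($F = 5 \left(-5\right) - 8 = -25 - 8 = -33$)
$\left(113 + \left(4 F + W{\left(-4,-1 \right)}\right)\right) \left(-138\right) = \left(113 + \left(4 \left(-33\right) - -20\right)\right) \left(-138\right) = \left(113 + \left(-132 + 20\right)\right) \left(-138\right) = \left(113 - 112\right) \left(-138\right) = 1 \left(-138\right) = -138$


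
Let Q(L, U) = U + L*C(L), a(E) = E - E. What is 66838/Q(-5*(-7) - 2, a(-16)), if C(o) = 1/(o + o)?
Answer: 133676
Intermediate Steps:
a(E) = 0
C(o) = 1/(2*o)
Q(L, U) = ½ + U (Q(L, U) = U + L*(1/(2*L)) = U + ½ = ½ + U)
66838/Q(-5*(-7) - 2, a(-16)) = 66838/(½ + 0) = 66838/(½) = 66838*2 = 133676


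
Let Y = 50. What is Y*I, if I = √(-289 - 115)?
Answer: 100*I*√101 ≈ 1005.0*I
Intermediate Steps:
I = 2*I*√101 (I = √(-404) = 2*I*√101 ≈ 20.1*I)
Y*I = 50*(2*I*√101) = 100*I*√101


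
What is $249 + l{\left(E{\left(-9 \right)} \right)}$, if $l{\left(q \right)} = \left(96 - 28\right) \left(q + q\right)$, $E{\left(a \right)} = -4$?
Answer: $-295$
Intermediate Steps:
$l{\left(q \right)} = 136 q$ ($l{\left(q \right)} = 68 \cdot 2 q = 136 q$)
$249 + l{\left(E{\left(-9 \right)} \right)} = 249 + 136 \left(-4\right) = 249 - 544 = -295$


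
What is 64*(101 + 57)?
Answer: 10112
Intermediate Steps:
64*(101 + 57) = 64*158 = 10112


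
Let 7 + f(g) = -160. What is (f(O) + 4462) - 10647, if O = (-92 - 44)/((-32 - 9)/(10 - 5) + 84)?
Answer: -6352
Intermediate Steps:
O = -680/379 (O = -136/(-41/5 + 84) = -136/379/5 = -136*5/379 = -680/379 ≈ -1.7942)
f(g) = -167 (f(g) = -7 - 160 = -167)
(f(O) + 4462) - 10647 = (-167 + 4462) - 10647 = 4295 - 10647 = -6352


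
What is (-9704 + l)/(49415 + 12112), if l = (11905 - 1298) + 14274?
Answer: 5059/20509 ≈ 0.24667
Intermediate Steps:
l = 24881 (l = 10607 + 14274 = 24881)
(-9704 + l)/(49415 + 12112) = (-9704 + 24881)/(49415 + 12112) = 15177/61527 = 15177*(1/61527) = 5059/20509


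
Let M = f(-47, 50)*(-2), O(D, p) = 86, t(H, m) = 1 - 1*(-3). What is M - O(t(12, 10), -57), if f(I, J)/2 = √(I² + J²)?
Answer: -86 - 4*√4709 ≈ -360.49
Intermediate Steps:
f(I, J) = 2*√(I² + J²)
t(H, m) = 4 (t(H, m) = 1 + 3 = 4)
M = -4*√4709 (M = (2*√((-47)² + 50²))*(-2) = (2*√(2209 + 2500))*(-2) = (2*√4709)*(-2) = -4*√4709 ≈ -274.49)
M - O(t(12, 10), -57) = -4*√4709 - 1*86 = -4*√4709 - 86 = -86 - 4*√4709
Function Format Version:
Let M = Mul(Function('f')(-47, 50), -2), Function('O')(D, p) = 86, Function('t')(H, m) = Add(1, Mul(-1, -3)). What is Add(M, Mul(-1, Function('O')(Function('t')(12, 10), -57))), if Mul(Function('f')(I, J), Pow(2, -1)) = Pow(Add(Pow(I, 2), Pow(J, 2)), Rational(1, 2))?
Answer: Add(-86, Mul(-4, Pow(4709, Rational(1, 2)))) ≈ -360.49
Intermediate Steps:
Function('f')(I, J) = Mul(2, Pow(Add(Pow(I, 2), Pow(J, 2)), Rational(1, 2)))
Function('t')(H, m) = 4 (Function('t')(H, m) = Add(1, 3) = 4)
M = Mul(-4, Pow(4709, Rational(1, 2))) (M = Mul(Mul(2, Pow(Add(Pow(-47, 2), Pow(50, 2)), Rational(1, 2))), -2) = Mul(Mul(2, Pow(Add(2209, 2500), Rational(1, 2))), -2) = Mul(Mul(2, Pow(4709, Rational(1, 2))), -2) = Mul(-4, Pow(4709, Rational(1, 2))) ≈ -274.49)
Add(M, Mul(-1, Function('O')(Function('t')(12, 10), -57))) = Add(Mul(-4, Pow(4709, Rational(1, 2))), Mul(-1, 86)) = Add(Mul(-4, Pow(4709, Rational(1, 2))), -86) = Add(-86, Mul(-4, Pow(4709, Rational(1, 2))))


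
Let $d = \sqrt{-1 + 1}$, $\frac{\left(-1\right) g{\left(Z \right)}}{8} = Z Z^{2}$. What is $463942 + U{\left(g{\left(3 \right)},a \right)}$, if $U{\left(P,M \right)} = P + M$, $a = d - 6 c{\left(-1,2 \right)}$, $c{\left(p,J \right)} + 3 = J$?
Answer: $463732$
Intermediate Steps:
$g{\left(Z \right)} = - 8 Z^{3}$ ($g{\left(Z \right)} = - 8 Z Z^{2} = - 8 Z^{3}$)
$c{\left(p,J \right)} = -3 + J$
$d = 0$ ($d = \sqrt{0} = 0$)
$a = 6$ ($a = 0 - 6 \left(-3 + 2\right) = 0 - -6 = 0 + 6 = 6$)
$U{\left(P,M \right)} = M + P$
$463942 + U{\left(g{\left(3 \right)},a \right)} = 463942 + \left(6 - 8 \cdot 3^{3}\right) = 463942 + \left(6 - 216\right) = 463942 - 210 = 463732$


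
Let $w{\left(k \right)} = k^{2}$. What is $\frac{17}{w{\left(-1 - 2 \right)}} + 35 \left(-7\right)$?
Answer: $- \frac{2188}{9} \approx -243.11$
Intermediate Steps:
$\frac{17}{w{\left(-1 - 2 \right)}} + 35 \left(-7\right) = \frac{17}{\left(-1 - 2\right)^{2}} + 35 \left(-7\right) = \frac{17}{\left(-1 - 2\right)^{2}} - 245 = \frac{17}{\left(-3\right)^{2}} - 245 = \frac{17}{9} - 245 = - \frac{2188}{9}$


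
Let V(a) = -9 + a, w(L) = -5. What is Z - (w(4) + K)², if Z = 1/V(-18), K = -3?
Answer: -1729/27 ≈ -64.037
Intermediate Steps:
Z = -1/27 (Z = 1/(-9 - 18) = 1/(-27) = -1/27 ≈ -0.037037)
Z - (w(4) + K)² = -1/27 - (-5 - 3)² = -1/27 - 1*(-8)² = -1/27 - 1*64 = -1/27 - 64 = -1729/27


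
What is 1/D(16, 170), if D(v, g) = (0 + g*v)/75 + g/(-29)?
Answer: 435/13226 ≈ 0.032890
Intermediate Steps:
D(v, g) = -g/29 + g*v/75 (D(v, g) = (g*v)*(1/75) + g*(-1/29) = g*v/75 - g/29 = -g/29 + g*v/75)
1/D(16, 170) = 1/((1/2175)*170*(-75 + 29*16)) = 1/((1/2175)*170*(-75 + 464)) = 1/((1/2175)*170*389) = 1/(13226/435) = 435/13226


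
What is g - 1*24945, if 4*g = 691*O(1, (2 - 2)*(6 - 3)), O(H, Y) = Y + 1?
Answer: -99089/4 ≈ -24772.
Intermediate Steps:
O(H, Y) = 1 + Y
g = 691/4 (g = (691*(1 + (2 - 2)*(6 - 3)))/4 = (691*(1 + 0*3))/4 = (691*(1 + 0))/4 = (691*1)/4 = (¼)*691 = 691/4 ≈ 172.75)
g - 1*24945 = 691/4 - 1*24945 = 691/4 - 24945 = -99089/4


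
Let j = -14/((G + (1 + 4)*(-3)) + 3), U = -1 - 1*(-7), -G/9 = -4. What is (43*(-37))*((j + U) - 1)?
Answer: -84323/12 ≈ -7026.9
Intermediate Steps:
G = 36 (G = -9*(-4) = 36)
U = 6 (U = -1 + 7 = 6)
j = -7/12 (j = -14/((36 + (1 + 4)*(-3)) + 3) = -14/((36 + 5*(-3)) + 3) = -14/((36 - 15) + 3) = -14/(21 + 3) = -14/24 = -14*1/24 = -7/12 ≈ -0.58333)
(43*(-37))*((j + U) - 1) = (43*(-37))*((-7/12 + 6) - 1) = -1591*(65/12 - 1) = -1591*53/12 = -84323/12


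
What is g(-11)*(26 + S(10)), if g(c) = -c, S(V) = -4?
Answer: 242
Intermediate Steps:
g(-11)*(26 + S(10)) = (-1*(-11))*(26 - 4) = 11*22 = 242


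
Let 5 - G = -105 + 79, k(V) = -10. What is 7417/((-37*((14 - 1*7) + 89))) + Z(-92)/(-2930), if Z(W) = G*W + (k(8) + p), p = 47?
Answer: -1173293/1040736 ≈ -1.1274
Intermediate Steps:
G = 31 (G = 5 - (-105 + 79) = 5 - 1*(-26) = 5 + 26 = 31)
Z(W) = 37 + 31*W (Z(W) = 31*W + (-10 + 47) = 31*W + 37 = 37 + 31*W)
7417/((-37*((14 - 1*7) + 89))) + Z(-92)/(-2930) = 7417/((-37*((14 - 1*7) + 89))) + (37 + 31*(-92))/(-2930) = 7417/((-37*((14 - 7) + 89))) + (37 - 2852)*(-1/2930) = 7417/((-37*(7 + 89))) - 2815*(-1/2930) = 7417/((-37*96)) + 563/586 = 7417/(-3552) + 563/586 = 7417*(-1/3552) + 563/586 = -7417/3552 + 563/586 = -1173293/1040736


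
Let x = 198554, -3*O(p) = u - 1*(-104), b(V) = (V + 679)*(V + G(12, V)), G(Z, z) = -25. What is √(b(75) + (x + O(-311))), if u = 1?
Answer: √236219 ≈ 486.02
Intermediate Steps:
b(V) = (-25 + V)*(679 + V) (b(V) = (V + 679)*(V - 25) = (679 + V)*(-25 + V) = (-25 + V)*(679 + V))
O(p) = -35 (O(p) = -(1 - 1*(-104))/3 = -(1 + 104)/3 = -⅓*105 = -35)
√(b(75) + (x + O(-311))) = √((-16975 + 75² + 654*75) + (198554 - 35)) = √((-16975 + 5625 + 49050) + 198519) = √(37700 + 198519) = √236219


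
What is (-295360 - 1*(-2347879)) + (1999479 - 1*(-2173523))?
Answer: 6225521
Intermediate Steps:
(-295360 - 1*(-2347879)) + (1999479 - 1*(-2173523)) = (-295360 + 2347879) + (1999479 + 2173523) = 2052519 + 4173002 = 6225521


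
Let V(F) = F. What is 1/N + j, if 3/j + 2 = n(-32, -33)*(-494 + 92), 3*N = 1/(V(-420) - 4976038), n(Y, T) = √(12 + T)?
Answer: 603*(-9952916*√21 + 49517*I)/(2*(-I + 201*√21)) ≈ -1.4929e+7 + 0.0016327*I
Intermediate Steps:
N = -1/14929374 (N = 1/(3*(-420 - 4976038)) = (⅓)/(-4976458) = (⅓)*(-1/4976458) = -1/14929374 ≈ -6.6982e-8)
j = 3/(-2 - 402*I*√21) (j = 3/(-2 + √(12 - 33)*(-494 + 92)) = 3/(-2 + √(-21)*(-402)) = 3/(-2 + (I*√21)*(-402)) = 3/(-2 - 402*I*√21) ≈ -1.768e-6 + 0.0016285*I)
1/N + j = 1/(-1/14929374) + (-3/1696844 + 603*I*√21/1696844) = -14929374 + (-3/1696844 + 603*I*√21/1696844) = -25332818695659/1696844 + 603*I*√21/1696844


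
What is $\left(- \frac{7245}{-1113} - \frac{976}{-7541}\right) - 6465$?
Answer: $- \frac{2581232572}{399673} \approx -6458.4$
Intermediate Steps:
$\left(- \frac{7245}{-1113} - \frac{976}{-7541}\right) - 6465 = \left(\left(-7245\right) \left(- \frac{1}{1113}\right) - - \frac{976}{7541}\right) - 6465 = \left(\frac{345}{53} + \frac{976}{7541}\right) - 6465 = \frac{2653373}{399673} - 6465 = - \frac{2581232572}{399673}$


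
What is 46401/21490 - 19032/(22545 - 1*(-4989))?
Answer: 11135993/7585970 ≈ 1.4680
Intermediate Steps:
46401/21490 - 19032/(22545 - 1*(-4989)) = 46401*(1/21490) - 19032/(22545 + 4989) = 46401/21490 - 19032/27534 = 46401/21490 - 19032*1/27534 = 46401/21490 - 244/353 = 11135993/7585970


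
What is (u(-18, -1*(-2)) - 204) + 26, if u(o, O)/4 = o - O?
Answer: -258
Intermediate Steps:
u(o, O) = -4*O + 4*o (u(o, O) = 4*(o - O) = -4*O + 4*o)
(u(-18, -1*(-2)) - 204) + 26 = ((-(-4)*(-2) + 4*(-18)) - 204) + 26 = ((-4*2 - 72) - 204) + 26 = ((-8 - 72) - 204) + 26 = (-80 - 204) + 26 = -284 + 26 = -258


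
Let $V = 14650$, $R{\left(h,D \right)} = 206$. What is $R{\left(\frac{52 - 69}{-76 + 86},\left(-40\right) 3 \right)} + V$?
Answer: $14856$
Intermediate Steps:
$R{\left(\frac{52 - 69}{-76 + 86},\left(-40\right) 3 \right)} + V = 206 + 14650 = 14856$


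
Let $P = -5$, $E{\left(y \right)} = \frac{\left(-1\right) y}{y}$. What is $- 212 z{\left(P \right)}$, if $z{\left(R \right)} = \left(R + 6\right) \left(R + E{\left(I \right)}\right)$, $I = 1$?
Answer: $1272$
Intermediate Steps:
$E{\left(y \right)} = -1$
$z{\left(R \right)} = \left(-1 + R\right) \left(6 + R\right)$ ($z{\left(R \right)} = \left(R + 6\right) \left(R - 1\right) = \left(6 + R\right) \left(-1 + R\right) = \left(-1 + R\right) \left(6 + R\right)$)
$- 212 z{\left(P \right)} = - 212 \left(-6 + \left(-5\right)^{2} + 5 \left(-5\right)\right) = - 212 \left(-6 + 25 - 25\right) = \left(-212\right) \left(-6\right) = 1272$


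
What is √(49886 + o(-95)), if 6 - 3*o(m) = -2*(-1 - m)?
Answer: 2*√112389/3 ≈ 223.50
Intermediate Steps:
o(m) = 4/3 - 2*m/3 (o(m) = 2 - (-2)*(-1 - m)/3 = 2 - (2 + 2*m)/3 = 2 + (-⅔ - 2*m/3) = 4/3 - 2*m/3)
√(49886 + o(-95)) = √(49886 + (4/3 - ⅔*(-95))) = √(49886 + (4/3 + 190/3)) = √(49886 + 194/3) = √(149852/3) = 2*√112389/3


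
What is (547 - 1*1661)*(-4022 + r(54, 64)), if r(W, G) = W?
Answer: 4420352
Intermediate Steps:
(547 - 1*1661)*(-4022 + r(54, 64)) = (547 - 1*1661)*(-4022 + 54) = (547 - 1661)*(-3968) = -1114*(-3968) = 4420352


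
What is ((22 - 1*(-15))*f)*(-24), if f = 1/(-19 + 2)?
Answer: 888/17 ≈ 52.235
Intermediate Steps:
f = -1/17 (f = 1/(-17) = -1/17 ≈ -0.058824)
((22 - 1*(-15))*f)*(-24) = ((22 - 1*(-15))*(-1/17))*(-24) = ((22 + 15)*(-1/17))*(-24) = (37*(-1/17))*(-24) = -37/17*(-24) = 888/17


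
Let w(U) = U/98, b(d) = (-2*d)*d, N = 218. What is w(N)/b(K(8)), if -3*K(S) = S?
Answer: -981/6272 ≈ -0.15641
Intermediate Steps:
K(S) = -S/3
b(d) = -2*d**2
w(U) = U/98 (w(U) = U*(1/98) = U/98)
w(N)/b(K(8)) = ((1/98)*218)/((-2*(-1/3*8)**2)) = 109/(49*((-2*(-8/3)**2))) = 109/(49*((-2*64/9))) = 109/(49*(-128/9)) = (109/49)*(-9/128) = -981/6272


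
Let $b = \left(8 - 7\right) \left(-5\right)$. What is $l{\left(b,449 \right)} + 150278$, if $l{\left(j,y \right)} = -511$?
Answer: $149767$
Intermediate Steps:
$b = -5$ ($b = \left(8 - 7\right) \left(-5\right) = 1 \left(-5\right) = -5$)
$l{\left(b,449 \right)} + 150278 = -511 + 150278 = 149767$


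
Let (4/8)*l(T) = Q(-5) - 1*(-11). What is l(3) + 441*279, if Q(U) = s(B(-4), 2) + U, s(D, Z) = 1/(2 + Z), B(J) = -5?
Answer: 246103/2 ≈ 1.2305e+5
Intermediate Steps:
Q(U) = 1/4 + U (Q(U) = 1/(2 + 2) + U = 1/4 + U)
l(T) = 25/2 (l(T) = 2*((1/4 - 5) - 1*(-11)) = 2*(-19/4 + 11) = 2*(25/4) = 25/2)
l(3) + 441*279 = 25/2 + 441*279 = 25/2 + 123039 = 246103/2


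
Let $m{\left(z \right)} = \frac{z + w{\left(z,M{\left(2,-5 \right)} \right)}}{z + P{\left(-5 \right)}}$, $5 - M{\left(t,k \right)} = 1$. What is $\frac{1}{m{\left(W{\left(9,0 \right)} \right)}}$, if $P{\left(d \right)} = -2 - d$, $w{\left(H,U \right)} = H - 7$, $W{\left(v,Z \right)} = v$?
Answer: $\frac{12}{11} \approx 1.0909$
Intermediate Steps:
$M{\left(t,k \right)} = 4$ ($M{\left(t,k \right)} = 5 - 1 = 4$)
$w{\left(H,U \right)} = -7 + H$
$m{\left(z \right)} = \frac{-7 + 2 z}{3 + z}$ ($m{\left(z \right)} = \frac{z + \left(-7 + z\right)}{z - -3} = \frac{-7 + 2 z}{z + \left(-2 + 5\right)} = \frac{-7 + 2 z}{z + 3} = \frac{-7 + 2 z}{3 + z}$)
$\frac{1}{m{\left(W{\left(9,0 \right)} \right)}} = \frac{1}{\frac{1}{3 + 9} \left(-7 + 2 \cdot 9\right)} = \frac{1}{\frac{1}{12} \left(-7 + 18\right)} = \frac{1}{\frac{1}{12} \cdot 11} = \frac{1}{\frac{11}{12}} = \frac{12}{11}$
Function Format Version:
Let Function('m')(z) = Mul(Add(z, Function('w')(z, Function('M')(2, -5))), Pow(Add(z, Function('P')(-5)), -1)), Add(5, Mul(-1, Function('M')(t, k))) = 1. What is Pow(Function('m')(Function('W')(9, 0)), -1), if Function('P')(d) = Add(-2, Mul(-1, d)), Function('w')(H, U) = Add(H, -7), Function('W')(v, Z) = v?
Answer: Rational(12, 11) ≈ 1.0909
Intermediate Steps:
Function('M')(t, k) = 4 (Function('M')(t, k) = Add(5, Mul(-1, 1)) = Add(5, -1) = 4)
Function('w')(H, U) = Add(-7, H)
Function('m')(z) = Mul(Pow(Add(3, z), -1), Add(-7, Mul(2, z))) (Function('m')(z) = Mul(Add(z, Add(-7, z)), Pow(Add(z, Add(-2, Mul(-1, -5))), -1)) = Mul(Add(-7, Mul(2, z)), Pow(Add(z, Add(-2, 5)), -1)) = Mul(Add(-7, Mul(2, z)), Pow(Add(z, 3), -1)) = Mul(Add(-7, Mul(2, z)), Pow(Add(3, z), -1)) = Mul(Pow(Add(3, z), -1), Add(-7, Mul(2, z))))
Pow(Function('m')(Function('W')(9, 0)), -1) = Pow(Mul(Pow(Add(3, 9), -1), Add(-7, Mul(2, 9))), -1) = Pow(Mul(Pow(12, -1), Add(-7, 18)), -1) = Pow(Mul(Rational(1, 12), 11), -1) = Pow(Rational(11, 12), -1) = Rational(12, 11)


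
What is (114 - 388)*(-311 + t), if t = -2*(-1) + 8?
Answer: 82474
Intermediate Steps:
t = 10 (t = 2 + 8 = 10)
(114 - 388)*(-311 + t) = (114 - 388)*(-311 + 10) = -274*(-301) = 82474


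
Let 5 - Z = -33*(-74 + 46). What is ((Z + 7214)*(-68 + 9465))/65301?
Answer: 59154115/65301 ≈ 905.87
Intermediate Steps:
Z = -919 (Z = 5 - (-33)*(-74 + 46) = 5 - (-33)*(-28) = 5 - 1*924 = 5 - 924 = -919)
((Z + 7214)*(-68 + 9465))/65301 = ((-919 + 7214)*(-68 + 9465))/65301 = (6295*9397)*(1/65301) = 59154115*(1/65301) = 59154115/65301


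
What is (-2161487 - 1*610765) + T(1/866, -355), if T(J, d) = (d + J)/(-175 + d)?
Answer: -1272407915531/458980 ≈ -2.7723e+6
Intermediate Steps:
T(J, d) = (J + d)/(-175 + d)
(-2161487 - 1*610765) + T(1/866, -355) = (-2161487 - 1*610765) + (1/866 - 355)/(-175 - 355) = (-2161487 - 610765) + (1/866 - 355)/(-530) = -2772252 - 1/530*(-307429/866) = -2772252 + 307429/458980 = -1272407915531/458980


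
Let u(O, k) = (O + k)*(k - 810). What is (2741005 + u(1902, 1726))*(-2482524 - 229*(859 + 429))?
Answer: -16843317165428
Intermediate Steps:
u(O, k) = (-810 + k)*(O + k) (u(O, k) = (O + k)*(-810 + k) = (-810 + k)*(O + k))
(2741005 + u(1902, 1726))*(-2482524 - 229*(859 + 429)) = (2741005 + (1726**2 - 810*1902 - 810*1726 + 1902*1726))*(-2482524 - 229*(859 + 429)) = (2741005 + (2979076 - 1540620 - 1398060 + 3282852))*(-2482524 - 229*1288) = (2741005 + 3323248)*(-2482524 - 294952) = 6064253*(-2777476) = -16843317165428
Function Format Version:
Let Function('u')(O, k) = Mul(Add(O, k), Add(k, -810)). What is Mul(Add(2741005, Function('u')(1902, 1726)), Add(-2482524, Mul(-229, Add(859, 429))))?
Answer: -16843317165428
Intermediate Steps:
Function('u')(O, k) = Mul(Add(-810, k), Add(O, k)) (Function('u')(O, k) = Mul(Add(O, k), Add(-810, k)) = Mul(Add(-810, k), Add(O, k)))
Mul(Add(2741005, Function('u')(1902, 1726)), Add(-2482524, Mul(-229, Add(859, 429)))) = Mul(Add(2741005, Add(Pow(1726, 2), Mul(-810, 1902), Mul(-810, 1726), Mul(1902, 1726))), Add(-2482524, Mul(-229, Add(859, 429)))) = Mul(Add(2741005, Add(2979076, -1540620, -1398060, 3282852)), Add(-2482524, Mul(-229, 1288))) = Mul(Add(2741005, 3323248), Add(-2482524, -294952)) = Mul(6064253, -2777476) = -16843317165428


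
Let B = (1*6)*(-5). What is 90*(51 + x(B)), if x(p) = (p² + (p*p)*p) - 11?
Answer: -2345400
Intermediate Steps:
B = -30 (B = 6*(-5) = -30)
x(p) = -11 + p² + p³ (x(p) = (p² + p²*p) - 11 = (p² + p³) - 11 = -11 + p² + p³)
90*(51 + x(B)) = 90*(51 + (-11 + (-30)² + (-30)³)) = 90*(51 + (-11 + 900 - 27000)) = 90*(51 - 26111) = 90*(-26060) = -2345400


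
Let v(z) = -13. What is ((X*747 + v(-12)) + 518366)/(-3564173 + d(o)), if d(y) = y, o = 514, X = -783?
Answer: 66548/3563659 ≈ 0.018674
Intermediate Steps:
((X*747 + v(-12)) + 518366)/(-3564173 + d(o)) = ((-783*747 - 13) + 518366)/(-3564173 + 514) = ((-584901 - 13) + 518366)/(-3563659) = (-584914 + 518366)*(-1/3563659) = -66548*(-1/3563659) = 66548/3563659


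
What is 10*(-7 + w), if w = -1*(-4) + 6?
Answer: 30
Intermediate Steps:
w = 10 (w = 4 + 6 = 10)
10*(-7 + w) = 10*(-7 + 10) = 10*3 = 30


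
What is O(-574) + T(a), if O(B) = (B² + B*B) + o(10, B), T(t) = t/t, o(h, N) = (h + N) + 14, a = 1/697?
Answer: 658403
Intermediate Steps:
a = 1/697 ≈ 0.0014347
o(h, N) = 14 + N + h (o(h, N) = (N + h) + 14 = 14 + N + h)
T(t) = 1
O(B) = 24 + B + 2*B² (O(B) = (B² + B*B) + (14 + B + 10) = (B² + B²) + (24 + B) = 2*B² + (24 + B) = 24 + B + 2*B²)
O(-574) + T(a) = (24 - 574 + 2*(-574)²) + 1 = (24 - 574 + 2*329476) + 1 = (24 - 574 + 658952) + 1 = 658402 + 1 = 658403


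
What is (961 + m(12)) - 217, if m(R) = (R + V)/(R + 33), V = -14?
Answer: 33478/45 ≈ 743.96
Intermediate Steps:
m(R) = (-14 + R)/(33 + R) (m(R) = (R - 14)/(R + 33) = (-14 + R)/(33 + R))
(961 + m(12)) - 217 = (961 + (-14 + 12)/(33 + 12)) - 217 = (961 - 2/45) - 217 = 43243/45 - 217 = 33478/45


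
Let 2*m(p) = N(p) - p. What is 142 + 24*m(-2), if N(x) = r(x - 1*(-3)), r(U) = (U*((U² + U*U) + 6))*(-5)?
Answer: -314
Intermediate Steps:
r(U) = -5*U*(6 + 2*U²) (r(U) = (U*((U² + U²) + 6))*(-5) = (U*(2*U² + 6))*(-5) = (U*(6 + 2*U²))*(-5) = -5*U*(6 + 2*U²))
N(x) = -10*(3 + x)*(3 + (3 + x)²) (N(x) = -10*(x - 1*(-3))*(3 + (x - 1*(-3))²) = -10*(x + 3)*(3 + (x + 3)²) = -10*(3 + x)*(3 + (3 + x)²))
m(p) = -p/2 - 5*(3 + p)*(3 + (3 + p)²) (m(p) = (-10*(3 + p)*(3 + (3 + p)²) - p)/2 = (-p - 10*(3 + p)*(3 + (3 + p)²))/2 = -p/2 - 5*(3 + p)*(3 + (3 + p)²))
142 + 24*m(-2) = 142 + 24*(-½*(-2) - 5*(3 - 2)*(3 + (3 - 2)²)) = 142 + 24*(1 - 5*1*(3 + 1²)) = 142 + 24*(1 - 5*1*(3 + 1)) = 142 + 24*(1 - 5*1*4) = 142 + 24*(1 - 20) = 142 + 24*(-19) = 142 - 456 = -314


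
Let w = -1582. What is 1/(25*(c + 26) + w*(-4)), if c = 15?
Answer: 1/7353 ≈ 0.00013600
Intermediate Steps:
1/(25*(c + 26) + w*(-4)) = 1/(25*(15 + 26) - 1582*(-4)) = 1/(25*41 + 6328) = 1/(1025 + 6328) = 1/7353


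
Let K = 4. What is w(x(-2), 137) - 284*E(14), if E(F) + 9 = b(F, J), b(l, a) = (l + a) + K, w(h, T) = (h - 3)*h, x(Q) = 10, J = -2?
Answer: -1918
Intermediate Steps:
w(h, T) = h*(-3 + h) (w(h, T) = (-3 + h)*h = h*(-3 + h))
b(l, a) = 4 + a + l (b(l, a) = (l + a) + 4 = (a + l) + 4 = 4 + a + l)
E(F) = -7 + F (E(F) = -9 + (4 - 2 + F) = -9 + (2 + F) = -7 + F)
w(x(-2), 137) - 284*E(14) = 10*(-3 + 10) - 284*(-7 + 14) = 10*7 - 284*7 = 70 - 1988 = -1918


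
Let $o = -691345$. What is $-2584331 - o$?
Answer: $-1892986$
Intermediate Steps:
$-2584331 - o = -2584331 - -691345 = -2584331 + 691345 = -1892986$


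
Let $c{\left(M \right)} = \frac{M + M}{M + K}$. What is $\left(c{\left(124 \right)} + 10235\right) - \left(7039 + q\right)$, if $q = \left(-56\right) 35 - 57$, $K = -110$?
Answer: $\frac{36615}{7} \approx 5230.7$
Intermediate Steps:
$c{\left(M \right)} = \frac{2 M}{-110 + M}$ ($c{\left(M \right)} = \frac{M + M}{M - 110} = \frac{2 M}{-110 + M}$)
$q = -2017$ ($q = -1960 - 57 = -2017$)
$\left(c{\left(124 \right)} + 10235\right) - \left(7039 + q\right) = \left(2 \cdot 124 \frac{1}{-110 + 124} + 10235\right) - 5022 = \left(2 \cdot 124 \cdot \frac{1}{14} + 10235\right) + \left(-7039 + 2017\right) = \left(2 \cdot 124 \cdot \frac{1}{14} + 10235\right) - 5022 = \left(\frac{124}{7} + 10235\right) - 5022 = \frac{71769}{7} - 5022 = \frac{36615}{7}$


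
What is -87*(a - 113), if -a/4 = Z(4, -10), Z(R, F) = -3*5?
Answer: 4611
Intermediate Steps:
Z(R, F) = -15
a = 60 (a = -4*(-15) = 60)
-87*(a - 113) = -87*(60 - 113) = -87*(-53) = 4611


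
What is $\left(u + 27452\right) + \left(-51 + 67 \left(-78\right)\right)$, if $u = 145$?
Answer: $22320$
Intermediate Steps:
$\left(u + 27452\right) + \left(-51 + 67 \left(-78\right)\right) = \left(145 + 27452\right) + \left(-51 + 67 \left(-78\right)\right) = 27597 - 5277 = 22320$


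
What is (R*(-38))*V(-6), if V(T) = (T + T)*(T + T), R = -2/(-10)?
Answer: -5472/5 ≈ -1094.4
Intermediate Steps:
R = 1/5 (R = -2*(-1/10) = 1/5 ≈ 0.20000)
V(T) = 4*T**2 (V(T) = (2*T)*(2*T) = 4*T**2)
(R*(-38))*V(-6) = ((1/5)*(-38))*(4*(-6)**2) = -152*36/5 = -38/5*144 = -5472/5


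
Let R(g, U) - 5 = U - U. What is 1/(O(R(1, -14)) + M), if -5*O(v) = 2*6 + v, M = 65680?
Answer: 5/328383 ≈ 1.5226e-5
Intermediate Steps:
R(g, U) = 5 (R(g, U) = 5 + (U - U) = 5 + 0 = 5)
O(v) = -12/5 - v/5 (O(v) = -(2*6 + v)/5 = -(12 + v)/5 = -12/5 - v/5)
1/(O(R(1, -14)) + M) = 1/((-12/5 - ⅕*5) + 65680) = 1/((-12/5 - 1) + 65680) = 1/(-17/5 + 65680) = 1/(328383/5) = 5/328383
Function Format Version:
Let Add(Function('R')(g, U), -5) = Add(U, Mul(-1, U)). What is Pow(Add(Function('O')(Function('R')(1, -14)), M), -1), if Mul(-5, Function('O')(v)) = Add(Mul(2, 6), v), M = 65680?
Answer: Rational(5, 328383) ≈ 1.5226e-5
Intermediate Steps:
Function('R')(g, U) = 5 (Function('R')(g, U) = Add(5, Add(U, Mul(-1, U))) = Add(5, 0) = 5)
Function('O')(v) = Add(Rational(-12, 5), Mul(Rational(-1, 5), v)) (Function('O')(v) = Mul(Rational(-1, 5), Add(Mul(2, 6), v)) = Mul(Rational(-1, 5), Add(12, v)) = Add(Rational(-12, 5), Mul(Rational(-1, 5), v)))
Pow(Add(Function('O')(Function('R')(1, -14)), M), -1) = Pow(Add(Add(Rational(-12, 5), Mul(Rational(-1, 5), 5)), 65680), -1) = Pow(Add(Add(Rational(-12, 5), -1), 65680), -1) = Pow(Add(Rational(-17, 5), 65680), -1) = Pow(Rational(328383, 5), -1) = Rational(5, 328383)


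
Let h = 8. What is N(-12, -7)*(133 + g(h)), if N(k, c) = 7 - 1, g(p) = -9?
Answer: 744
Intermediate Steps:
N(k, c) = 6
N(-12, -7)*(133 + g(h)) = 6*(133 - 9) = 6*124 = 744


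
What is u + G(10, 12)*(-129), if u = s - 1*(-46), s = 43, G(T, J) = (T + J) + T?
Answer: -4039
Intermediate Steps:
G(T, J) = J + 2*T (G(T, J) = (J + T) + T = J + 2*T)
u = 89 (u = 43 - 1*(-46) = 43 + 46 = 89)
u + G(10, 12)*(-129) = 89 + (12 + 2*10)*(-129) = 89 + (12 + 20)*(-129) = 89 + 32*(-129) = 89 - 4128 = -4039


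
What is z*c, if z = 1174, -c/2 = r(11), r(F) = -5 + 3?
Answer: 4696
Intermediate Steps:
r(F) = -2
c = 4 (c = -2*(-2) = 4)
z*c = 1174*4 = 4696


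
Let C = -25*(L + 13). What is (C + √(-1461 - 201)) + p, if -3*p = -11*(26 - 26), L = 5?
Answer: -450 + I*√1662 ≈ -450.0 + 40.768*I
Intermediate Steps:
C = -450 (C = -25*(5 + 13) = -25*18 = -450)
p = 0 (p = -(-11)*(26 - 26)/3 = -(-11)*0/3 = -⅓*0 = 0)
(C + √(-1461 - 201)) + p = (-450 + √(-1461 - 201)) + 0 = (-450 + √(-1662)) + 0 = (-450 + I*√1662) + 0 = -450 + I*√1662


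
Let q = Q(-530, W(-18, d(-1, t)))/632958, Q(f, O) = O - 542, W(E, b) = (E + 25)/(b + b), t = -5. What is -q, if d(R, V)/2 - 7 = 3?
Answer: 21673/25318320 ≈ 0.00085602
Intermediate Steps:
d(R, V) = 20 (d(R, V) = 14 + 2*3 = 14 + 6 = 20)
W(E, b) = (25 + E)/(2*b) (W(E, b) = (25 + E)/((2*b)) = (25 + E)*(1/(2*b)) = (25 + E)/(2*b))
Q(f, O) = -542 + O
q = -21673/25318320 (q = (-542 + (½)*(25 - 18)/20)/632958 = (-542 + (½)*(1/20)*7)*(1/632958) = (-542 + 7/40)*(1/632958) = -21673/40*1/632958 = -21673/25318320 ≈ -0.00085602)
-q = -1*(-21673/25318320) = 21673/25318320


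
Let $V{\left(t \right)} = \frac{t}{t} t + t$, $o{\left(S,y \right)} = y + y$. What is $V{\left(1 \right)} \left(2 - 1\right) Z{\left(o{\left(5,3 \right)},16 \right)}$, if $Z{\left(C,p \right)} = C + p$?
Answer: $44$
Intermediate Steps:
$o{\left(S,y \right)} = 2 y$
$V{\left(t \right)} = 2 t$ ($V{\left(t \right)} = 1 t + t = t + t = 2 t$)
$V{\left(1 \right)} \left(2 - 1\right) Z{\left(o{\left(5,3 \right)},16 \right)} = 2 \cdot 1 \left(2 - 1\right) \left(2 \cdot 3 + 16\right) = 2 \cdot 1 \left(6 + 16\right) = 2 \cdot 22 = 44$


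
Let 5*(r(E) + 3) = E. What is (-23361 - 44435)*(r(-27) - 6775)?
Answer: 2299436932/5 ≈ 4.5989e+8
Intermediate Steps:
r(E) = -3 + E/5
(-23361 - 44435)*(r(-27) - 6775) = (-23361 - 44435)*((-3 + (⅕)*(-27)) - 6775) = -67796*((-3 - 27/5) - 6775) = -67796*(-42/5 - 6775) = -67796*(-33917/5) = 2299436932/5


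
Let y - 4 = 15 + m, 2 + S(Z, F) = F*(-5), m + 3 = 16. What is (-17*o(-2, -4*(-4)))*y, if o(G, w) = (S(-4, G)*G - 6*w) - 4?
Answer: 63104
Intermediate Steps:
m = 13 (m = -3 + 16 = 13)
S(Z, F) = -2 - 5*F (S(Z, F) = -2 + F*(-5) = -2 - 5*F)
o(G, w) = -4 - 6*w + G*(-2 - 5*G) (o(G, w) = ((-2 - 5*G)*G - 6*w) - 4 = (G*(-2 - 5*G) - 6*w) - 4 = (-6*w + G*(-2 - 5*G)) - 4 = -4 - 6*w + G*(-2 - 5*G))
y = 32 (y = 4 + (15 + 13) = 4 + 28 = 32)
(-17*o(-2, -4*(-4)))*y = -17*(-4 - (-24)*(-4) - 1*(-2)*(2 + 5*(-2)))*32 = -17*(-4 - 6*16 - 1*(-2)*(2 - 10))*32 = -17*(-4 - 96 - 1*(-2)*(-8))*32 = -17*(-4 - 96 - 16)*32 = -17*(-116)*32 = 1972*32 = 63104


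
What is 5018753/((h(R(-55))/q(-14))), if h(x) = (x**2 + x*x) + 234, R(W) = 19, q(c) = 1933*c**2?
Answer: 475361227901/239 ≈ 1.9890e+9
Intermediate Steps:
h(x) = 234 + 2*x**2 (h(x) = (x**2 + x**2) + 234 = 2*x**2 + 234 = 234 + 2*x**2)
5018753/((h(R(-55))/q(-14))) = 5018753/(((234 + 2*19**2)/((1933*(-14)**2)))) = 5018753/(((234 + 2*361)/((1933*196)))) = 5018753/(((234 + 722)/378868)) = 5018753/((956*(1/378868))) = 5018753/(239/94717) = 5018753*(94717/239) = 475361227901/239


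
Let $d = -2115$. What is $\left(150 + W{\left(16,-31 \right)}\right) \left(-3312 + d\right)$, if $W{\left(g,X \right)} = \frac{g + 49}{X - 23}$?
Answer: $- \frac{1615035}{2} \approx -8.0752 \cdot 10^{5}$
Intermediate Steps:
$W{\left(g,X \right)} = \frac{49 + g}{-23 + X}$
$\left(150 + W{\left(16,-31 \right)}\right) \left(-3312 + d\right) = \left(150 + \frac{49 + 16}{-23 - 31}\right) \left(-3312 - 2115\right) = \left(150 + \frac{1}{-54} \cdot 65\right) \left(-5427\right) = \left(150 - \frac{65}{54}\right) \left(-5427\right) = \frac{8035}{54} \left(-5427\right) = - \frac{1615035}{2}$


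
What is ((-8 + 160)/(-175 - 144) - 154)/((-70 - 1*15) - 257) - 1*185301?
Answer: -3369319870/18183 ≈ -1.8530e+5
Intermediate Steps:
((-8 + 160)/(-175 - 144) - 154)/((-70 - 1*15) - 257) - 1*185301 = (152/(-319) - 154)/((-70 - 15) - 257) - 185301 = (152*(-1/319) - 154)/(-85 - 257) - 185301 = (-152/319 - 154)/(-342) - 185301 = -1/342*(-49278/319) - 185301 = 8213/18183 - 185301 = -3369319870/18183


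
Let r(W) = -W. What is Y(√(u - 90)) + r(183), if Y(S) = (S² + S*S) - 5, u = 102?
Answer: -164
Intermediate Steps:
Y(S) = -5 + 2*S² (Y(S) = (S² + S²) - 5 = 2*S² - 5 = -5 + 2*S²)
Y(√(u - 90)) + r(183) = (-5 + 2*(√(102 - 90))²) - 1*183 = (-5 + 2*(√12)²) - 183 = (-5 + 2*(2*√3)²) - 183 = (-5 + 2*12) - 183 = (-5 + 24) - 183 = 19 - 183 = -164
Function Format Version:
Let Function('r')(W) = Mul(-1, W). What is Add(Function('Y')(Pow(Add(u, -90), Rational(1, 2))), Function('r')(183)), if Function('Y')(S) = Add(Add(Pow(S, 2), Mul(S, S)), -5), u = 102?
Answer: -164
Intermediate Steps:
Function('Y')(S) = Add(-5, Mul(2, Pow(S, 2))) (Function('Y')(S) = Add(Add(Pow(S, 2), Pow(S, 2)), -5) = Add(Mul(2, Pow(S, 2)), -5) = Add(-5, Mul(2, Pow(S, 2))))
Add(Function('Y')(Pow(Add(u, -90), Rational(1, 2))), Function('r')(183)) = Add(Add(-5, Mul(2, Pow(Pow(Add(102, -90), Rational(1, 2)), 2))), Mul(-1, 183)) = Add(Add(-5, Mul(2, Pow(Pow(12, Rational(1, 2)), 2))), -183) = Add(Add(-5, Mul(2, Pow(Mul(2, Pow(3, Rational(1, 2))), 2))), -183) = Add(Add(-5, Mul(2, 12)), -183) = Add(Add(-5, 24), -183) = Add(19, -183) = -164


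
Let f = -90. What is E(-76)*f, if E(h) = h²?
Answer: -519840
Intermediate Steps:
E(-76)*f = (-76)²*(-90) = 5776*(-90) = -519840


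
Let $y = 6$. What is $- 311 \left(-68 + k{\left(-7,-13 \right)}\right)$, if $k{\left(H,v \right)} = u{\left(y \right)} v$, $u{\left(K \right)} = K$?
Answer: $45406$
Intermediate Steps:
$k{\left(H,v \right)} = 6 v$
$- 311 \left(-68 + k{\left(-7,-13 \right)}\right) = - 311 \left(-68 + 6 \left(-13\right)\right) = - 311 \left(-68 - 78\right) = \left(-311\right) \left(-146\right) = 45406$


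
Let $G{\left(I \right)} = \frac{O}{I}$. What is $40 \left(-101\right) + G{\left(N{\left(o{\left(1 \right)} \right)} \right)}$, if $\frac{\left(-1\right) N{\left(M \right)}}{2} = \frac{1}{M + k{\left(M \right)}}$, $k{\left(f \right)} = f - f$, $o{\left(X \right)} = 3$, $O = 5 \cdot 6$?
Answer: $-4085$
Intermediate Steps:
$O = 30$
$k{\left(f \right)} = 0$
$N{\left(M \right)} = - \frac{2}{M}$ ($N{\left(M \right)} = - \frac{2}{M + 0} = - \frac{2}{M}$)
$G{\left(I \right)} = \frac{30}{I}$
$40 \left(-101\right) + G{\left(N{\left(o{\left(1 \right)} \right)} \right)} = 40 \left(-101\right) + \frac{30}{\left(-2\right) \frac{1}{3}} = -4040 + \frac{30}{\left(-2\right) \frac{1}{3}} = -4040 + \frac{30}{- \frac{2}{3}} = -4040 + 30 \left(- \frac{3}{2}\right) = -4040 - 45 = -4085$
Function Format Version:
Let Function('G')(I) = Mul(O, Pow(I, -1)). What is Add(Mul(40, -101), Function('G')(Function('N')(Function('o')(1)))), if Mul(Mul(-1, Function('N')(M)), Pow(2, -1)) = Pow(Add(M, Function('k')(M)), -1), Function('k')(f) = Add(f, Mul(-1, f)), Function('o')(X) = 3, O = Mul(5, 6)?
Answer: -4085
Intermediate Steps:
O = 30
Function('k')(f) = 0
Function('N')(M) = Mul(-2, Pow(M, -1)) (Function('N')(M) = Mul(-2, Pow(Add(M, 0), -1)) = Mul(-2, Pow(M, -1)))
Function('G')(I) = Mul(30, Pow(I, -1))
Add(Mul(40, -101), Function('G')(Function('N')(Function('o')(1)))) = Add(Mul(40, -101), Mul(30, Pow(Mul(-2, Pow(3, -1)), -1))) = Add(-4040, Mul(30, Pow(Mul(-2, Rational(1, 3)), -1))) = Add(-4040, Mul(30, Pow(Rational(-2, 3), -1))) = Add(-4040, Mul(30, Rational(-3, 2))) = Add(-4040, -45) = -4085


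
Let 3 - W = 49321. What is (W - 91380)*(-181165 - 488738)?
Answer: 94254012294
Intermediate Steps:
W = -49318 (W = 3 - 1*49321 = 3 - 49321 = -49318)
(W - 91380)*(-181165 - 488738) = (-49318 - 91380)*(-181165 - 488738) = -140698*(-669903) = 94254012294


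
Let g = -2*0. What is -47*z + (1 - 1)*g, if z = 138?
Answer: -6486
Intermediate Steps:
g = 0
-47*z + (1 - 1)*g = -47*138 + (1 - 1)*0 = -6486 + 0*0 = -6486 + 0 = -6486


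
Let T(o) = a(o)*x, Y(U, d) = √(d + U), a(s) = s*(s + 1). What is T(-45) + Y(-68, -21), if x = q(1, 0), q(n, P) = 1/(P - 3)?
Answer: -660 + I*√89 ≈ -660.0 + 9.434*I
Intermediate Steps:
q(n, P) = 1/(-3 + P)
x = -⅓ (x = 1/(-3 + 0) = 1/(-3) = -⅓ ≈ -0.33333)
a(s) = s*(1 + s)
Y(U, d) = √(U + d)
T(o) = -o*(1 + o)/3 (T(o) = (o*(1 + o))*(-⅓) = -o*(1 + o)/3)
T(-45) + Y(-68, -21) = -⅓*(-45)*(1 - 45) + √(-68 - 21) = -⅓*(-45)*(-44) + √(-89) = -660 + I*√89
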